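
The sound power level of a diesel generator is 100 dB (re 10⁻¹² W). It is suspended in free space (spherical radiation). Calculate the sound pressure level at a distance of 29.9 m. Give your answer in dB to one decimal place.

The power spreads over a sphere of area 4π·r², so L_p = L_w − 10·log₁₀(4π·r²).
4π·r² = 1.123e+04 m², 10·log₁₀ of that is 40.506 dB.
L_p = 100 − 40.506 = 59.49 dB.

59.5 dB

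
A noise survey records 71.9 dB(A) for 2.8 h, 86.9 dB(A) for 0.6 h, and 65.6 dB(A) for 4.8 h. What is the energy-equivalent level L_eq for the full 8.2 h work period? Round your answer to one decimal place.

76.4 dB(A)

The energy average is taken in the linear domain: L_eq = 10·log₁₀[(Σ tᵢ·10^(Lᵢ/10))/T], T = 8.2 h.
Σ tᵢ·10^(Lᵢ/10) = 2.8·10^(71.9/10) + 0.6·10^(86.9/10) + 4.8·10^(65.6/10) = 3.547e+08.
L_eq = 10·log₁₀(3.547e+08/8.2) = 76.36 dB(A).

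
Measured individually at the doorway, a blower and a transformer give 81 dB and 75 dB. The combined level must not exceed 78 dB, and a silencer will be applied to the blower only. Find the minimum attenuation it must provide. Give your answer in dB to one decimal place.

6.0 dB

The untreated sources together contribute 10^(75/10) = 3.162e+07, i.e. 75.00 dB.
The limit corresponds to 10^(78/10) = 6.310e+07; subtracting the fixed part leaves 3.147e+07 for the blower, i.e. 74.98 dB.
So the blower must be reduced from 81 to 74.98 dB: IL = 6.02 dB.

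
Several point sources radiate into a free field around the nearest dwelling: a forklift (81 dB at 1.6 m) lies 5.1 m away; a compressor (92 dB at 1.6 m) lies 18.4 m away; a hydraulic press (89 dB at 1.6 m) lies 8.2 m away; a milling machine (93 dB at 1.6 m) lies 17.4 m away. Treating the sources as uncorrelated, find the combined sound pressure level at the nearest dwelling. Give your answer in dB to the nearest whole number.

79 dB

First find each source's level at the receiver (point-source: −20·log₁₀(r/r_ref)), then combine on an intensity basis.
forklift: 81 − 20·log₁₀(5.1/1.6) = 81 − 10.07 = 70.93 dB.
compressor: 92 − 20·log₁₀(18.4/1.6) = 92 − 21.21 = 70.79 dB.
hydraulic press: 89 − 20·log₁₀(8.2/1.6) = 89 − 14.19 = 74.81 dB.
milling machine: 93 − 20·log₁₀(17.4/1.6) = 93 − 20.73 = 72.27 dB.
Σ 10^(L/10) = 7.149e+07 → L_total = 10·log₁₀(7.149e+07) = 78.54 dB.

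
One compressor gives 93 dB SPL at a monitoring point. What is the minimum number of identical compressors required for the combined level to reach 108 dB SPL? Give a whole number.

32

N identical sources give L₁ + 10·log₁₀ N, so require 10·log₁₀ N ≥ 108 − 93 = 15.0 dB.
N ≥ 10^(15.0/10) = 31.623, so N = 32.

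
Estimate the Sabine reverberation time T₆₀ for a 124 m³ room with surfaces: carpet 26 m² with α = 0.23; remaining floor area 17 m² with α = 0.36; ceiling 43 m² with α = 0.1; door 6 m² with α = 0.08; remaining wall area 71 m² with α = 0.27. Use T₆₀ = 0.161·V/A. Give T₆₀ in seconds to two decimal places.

0.55 s

Summing Sᵢαᵢ: 26·0.23 + 17·0.36 + 43·0.1 + 6·0.08 + 71·0.27 = 36.05 m².
T₆₀ = 0.161·V/A = 0.161·124/36.05 = 0.554 s.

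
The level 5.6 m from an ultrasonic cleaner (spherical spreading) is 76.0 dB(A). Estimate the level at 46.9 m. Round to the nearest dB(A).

58 dB(A)

For a point source, L₂ = L₁ − 20·log₁₀(r₂/r₁).
L₂ = 76.0 − 20·log₁₀(46.9/5.6) = 76.0 − 18.460 = 57.54 dB(A).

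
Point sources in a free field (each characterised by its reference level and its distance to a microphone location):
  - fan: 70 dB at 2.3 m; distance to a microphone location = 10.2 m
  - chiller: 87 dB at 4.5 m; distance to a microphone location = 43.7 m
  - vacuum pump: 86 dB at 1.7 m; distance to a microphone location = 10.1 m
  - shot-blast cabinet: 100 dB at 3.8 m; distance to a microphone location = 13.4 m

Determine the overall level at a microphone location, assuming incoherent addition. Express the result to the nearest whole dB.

89 dB

First find each source's level at the receiver (point-source: −20·log₁₀(r/r_ref)), then combine on an intensity basis.
fan: 70 − 20·log₁₀(10.2/2.3) = 70 − 12.94 = 57.06 dB.
chiller: 87 − 20·log₁₀(43.7/4.5) = 87 − 19.75 = 67.25 dB.
vacuum pump: 86 − 20·log₁₀(10.1/1.7) = 86 − 15.48 = 70.52 dB.
shot-blast cabinet: 100 − 20·log₁₀(13.4/3.8) = 100 − 10.95 = 89.05 dB.
Σ 10^(L/10) = 8.213e+08 → L_total = 10·log₁₀(8.213e+08) = 89.14 dB.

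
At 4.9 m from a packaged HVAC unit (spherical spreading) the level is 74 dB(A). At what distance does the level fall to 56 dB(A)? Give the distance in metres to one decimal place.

38.9 m

Point-source spreading drops the level by 20·log₁₀(r₂/r₁); inverting, r₂/r₁ = 10^(ΔL/20).
r₂ = 4.9·10^((74−56)/20) = 4.9·10^(18.0/20) = 38.92 m.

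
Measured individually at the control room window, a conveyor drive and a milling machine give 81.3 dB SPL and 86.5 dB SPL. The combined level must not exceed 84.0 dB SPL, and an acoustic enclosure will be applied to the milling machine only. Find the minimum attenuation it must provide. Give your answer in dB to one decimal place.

The untreated sources together contribute 10^(81.3/10) = 1.349e+08, i.e. 81.30 dB SPL.
To meet 84.0 dB SPL overall, the treated milling machine may contribute at most 10^(84.0/10) − 1.349e+08 = 1.163e+08, i.e. 80.66 dB SPL.
Required insertion loss = 86.5 − 80.66 = 5.84 dB.

5.8 dB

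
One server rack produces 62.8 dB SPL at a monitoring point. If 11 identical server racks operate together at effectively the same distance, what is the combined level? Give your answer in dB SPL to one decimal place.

73.2 dB SPL

N identical incoherent sources raise the level by 10·log₁₀ N.
L_total = 62.8 + 10·log₁₀(11) = 62.8 + 10.414 = 73.21 dB SPL.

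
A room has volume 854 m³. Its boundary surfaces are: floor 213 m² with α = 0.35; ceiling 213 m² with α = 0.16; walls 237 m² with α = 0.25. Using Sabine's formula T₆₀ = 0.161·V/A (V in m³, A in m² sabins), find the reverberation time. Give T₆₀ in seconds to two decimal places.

Total absorption A = 213·0.35 + 213·0.16 + 237·0.25 = 167.88 m² sabins.
T₆₀ = 0.161 × 854 / 167.88 = 0.819 s.

0.82 s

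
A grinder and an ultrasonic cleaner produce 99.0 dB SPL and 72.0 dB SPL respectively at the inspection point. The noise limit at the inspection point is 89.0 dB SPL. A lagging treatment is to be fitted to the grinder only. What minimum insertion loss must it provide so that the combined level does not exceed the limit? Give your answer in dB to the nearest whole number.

Everything except the grinder sums to 10^(72.0/10) = 1.585e+07 in linear terms, 72.00 dB SPL.
The limit corresponds to 10^(89.0/10) = 7.943e+08; subtracting the fixed part leaves 7.785e+08 for the grinder, i.e. 88.91 dB SPL.
Required insertion loss = 99.0 − 88.91 = 10.09 dB.

10 dB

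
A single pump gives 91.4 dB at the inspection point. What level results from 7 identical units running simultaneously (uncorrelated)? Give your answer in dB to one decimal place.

L_total = L₁ + 10·log₁₀ N for N identical incoherent sources.
L_total = 91.4 + 10·log₁₀(7) = 91.4 + 8.451 = 99.85 dB.

99.9 dB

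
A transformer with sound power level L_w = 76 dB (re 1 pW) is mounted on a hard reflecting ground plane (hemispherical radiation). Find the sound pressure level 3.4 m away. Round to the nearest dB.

Free-field hemispherical radiation: L_p = L_w − 10·log₁₀(2π·r²), r = 3.4 m.
2π·r² = 72.63 m², 10·log₁₀ of that is 18.611 dB.
L_p = 76 − 18.611 = 57.39 dB.

57 dB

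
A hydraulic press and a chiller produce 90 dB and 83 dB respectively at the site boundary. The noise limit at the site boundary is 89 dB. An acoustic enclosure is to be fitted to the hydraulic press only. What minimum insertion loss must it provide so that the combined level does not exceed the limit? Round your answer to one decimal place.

Everything except the hydraulic press sums to 10^(83/10) = 1.995e+08 in linear terms, 83.00 dB.
To meet 89 dB overall, the treated hydraulic press may contribute at most 10^(89/10) − 1.995e+08 = 5.948e+08, i.e. 87.74 dB.
So the hydraulic press must be reduced from 90 to 87.74 dB: IL = 2.26 dB.

2.3 dB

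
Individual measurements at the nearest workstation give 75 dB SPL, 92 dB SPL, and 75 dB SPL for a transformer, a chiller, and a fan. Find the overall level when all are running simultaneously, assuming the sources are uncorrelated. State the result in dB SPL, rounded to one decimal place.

92.2 dB SPL

For uncorrelated sources the intensities add, so convert each level to linear form, sum, and take 10·log₁₀ of the total.
Σ 10^(L/10) = 10^(75/10) + 10^(92/10) + 10^(75/10) = 1.648e+09.
L_total = 10·log₁₀(1.648e+09) = 92.17 dB SPL.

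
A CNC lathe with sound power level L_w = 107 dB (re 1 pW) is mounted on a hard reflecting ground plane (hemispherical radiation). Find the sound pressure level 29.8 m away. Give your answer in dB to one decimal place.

L_p = L_w − 10·log₁₀(2π·r²) with r = 29.8 m.
2π·r² = 5580 m², 10·log₁₀ of that is 37.466 dB.
L_p = 107 − 37.466 = 69.53 dB.

69.5 dB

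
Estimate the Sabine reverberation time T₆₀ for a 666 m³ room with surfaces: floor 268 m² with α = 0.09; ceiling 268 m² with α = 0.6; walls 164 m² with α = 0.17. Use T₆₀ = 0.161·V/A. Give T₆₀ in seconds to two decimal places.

Summing Sᵢαᵢ: 268·0.09 + 268·0.6 + 164·0.17 = 212.80 m².
T₆₀ = 0.161·V/A = 0.161·666/212.80 = 0.504 s.

0.50 s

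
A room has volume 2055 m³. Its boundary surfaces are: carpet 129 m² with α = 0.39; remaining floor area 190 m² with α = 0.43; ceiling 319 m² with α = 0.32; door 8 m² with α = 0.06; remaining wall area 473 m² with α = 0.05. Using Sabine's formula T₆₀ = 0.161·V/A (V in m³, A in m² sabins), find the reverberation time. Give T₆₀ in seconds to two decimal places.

1.28 s

Summing Sᵢαᵢ: 129·0.39 + 190·0.43 + 319·0.32 + 8·0.06 + 473·0.05 = 258.22 m².
T₆₀ = 0.161 × 2055 / 258.22 = 1.281 s.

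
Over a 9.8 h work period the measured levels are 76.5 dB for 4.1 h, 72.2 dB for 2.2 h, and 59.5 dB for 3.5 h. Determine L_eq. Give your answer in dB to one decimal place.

Weight each interval's intensity by its duration and average over T = 9.8 h:
Σ tᵢ·10^(Lᵢ/10) = 4.1·10^(76.5/10) + 2.2·10^(72.2/10) + 3.5·10^(59.5/10) = 2.228e+08.
L_eq = 10·log₁₀(2.228e+08/9.8) = 73.57 dB.

73.6 dB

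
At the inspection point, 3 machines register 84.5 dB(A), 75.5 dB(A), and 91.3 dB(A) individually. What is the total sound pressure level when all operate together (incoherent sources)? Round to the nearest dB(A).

92 dB(A)

Incoherent sources combine by intensity addition: L_total = 10·log₁₀(Σ 10^(L_i/10)).
Σ 10^(L/10) = 10^(84.5/10) + 10^(75.5/10) + 10^(91.3/10) = 1.666e+09.
L_total = 10·log₁₀(1.666e+09) = 92.22 dB(A).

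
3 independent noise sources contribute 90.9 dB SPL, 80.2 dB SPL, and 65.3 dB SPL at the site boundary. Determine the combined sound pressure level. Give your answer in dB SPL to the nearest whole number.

91 dB SPL

Incoherent sources combine by intensity addition: L_total = 10·log₁₀(Σ 10^(L_i/10)).
Σ 10^(L/10) = 10^(90.9/10) + 10^(80.2/10) + 10^(65.3/10) = 1.338e+09.
L_total = 10·log₁₀(1.338e+09) = 91.27 dB SPL.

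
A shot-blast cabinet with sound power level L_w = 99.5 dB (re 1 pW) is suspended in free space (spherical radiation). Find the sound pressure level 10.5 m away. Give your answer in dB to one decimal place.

L_p = L_w − 10·log₁₀(4π·r²) with r = 10.5 m.
4π·r² = 1385 m², 10·log₁₀ of that is 31.416 dB.
L_p = 99.5 − 31.416 = 68.08 dB.

68.1 dB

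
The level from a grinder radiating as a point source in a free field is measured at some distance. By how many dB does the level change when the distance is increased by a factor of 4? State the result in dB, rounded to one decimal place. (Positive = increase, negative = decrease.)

-12.0 dB

With spherical spreading the level changes by −20·log₁₀(r₂/r₁).
ΔL = −20·log₁₀(4) = -12.04 dB.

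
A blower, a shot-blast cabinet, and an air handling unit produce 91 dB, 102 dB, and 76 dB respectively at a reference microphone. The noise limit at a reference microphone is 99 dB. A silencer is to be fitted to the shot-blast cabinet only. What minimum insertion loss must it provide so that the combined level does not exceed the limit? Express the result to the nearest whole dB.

Everything except the shot-blast cabinet sums to 10^(91/10) + 10^(76/10) = 1.299e+09 in linear terms, 91.14 dB.
To meet 99 dB overall, the treated shot-blast cabinet may contribute at most 10^(99/10) − 1.299e+09 = 6.645e+09, i.e. 98.22 dB.
Required insertion loss = 102 − 98.22 = 3.78 dB.

4 dB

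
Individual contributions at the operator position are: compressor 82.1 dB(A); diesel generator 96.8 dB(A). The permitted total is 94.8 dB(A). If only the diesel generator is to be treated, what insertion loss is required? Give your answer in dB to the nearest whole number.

2 dB

Everything except the diesel generator sums to 10^(82.1/10) = 1.622e+08 in linear terms, 82.10 dB(A).
The limit corresponds to 10^(94.8/10) = 3.020e+09; subtracting the fixed part leaves 2.858e+09 for the diesel generator, i.e. 94.56 dB(A).
Required insertion loss = 96.8 − 94.56 = 2.24 dB.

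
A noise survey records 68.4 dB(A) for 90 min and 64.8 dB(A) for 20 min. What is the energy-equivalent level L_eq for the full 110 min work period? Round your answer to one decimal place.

67.9 dB(A)

L_eq = 10·log₁₀[(1/T)·Σ tᵢ·10^(Lᵢ/10)] with T = 110 min.
Σ tᵢ·10^(Lᵢ/10) = 90·10^(68.4/10) + 20·10^(64.8/10) = 6.830e+08.
L_eq = 10·log₁₀(6.830e+08/110) = 67.93 dB(A).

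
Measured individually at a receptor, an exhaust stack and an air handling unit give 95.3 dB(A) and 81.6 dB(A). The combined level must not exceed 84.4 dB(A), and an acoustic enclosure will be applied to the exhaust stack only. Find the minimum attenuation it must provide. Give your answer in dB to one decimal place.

The untreated sources together contribute 10^(81.6/10) = 1.445e+08, i.e. 81.60 dB(A).
To meet 84.4 dB(A) overall, the treated exhaust stack may contribute at most 10^(84.4/10) − 1.445e+08 = 1.309e+08, i.e. 81.17 dB(A).
Required insertion loss = 95.3 − 81.17 = 14.13 dB.

14.1 dB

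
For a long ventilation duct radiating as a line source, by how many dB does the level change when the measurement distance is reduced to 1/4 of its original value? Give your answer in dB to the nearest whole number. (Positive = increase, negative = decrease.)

+6 dB

With cylindrical spreading the level changes by −10·log₁₀(r₂/r₁).
ΔL = −10·log₁₀(0.25) = +6.02 dB.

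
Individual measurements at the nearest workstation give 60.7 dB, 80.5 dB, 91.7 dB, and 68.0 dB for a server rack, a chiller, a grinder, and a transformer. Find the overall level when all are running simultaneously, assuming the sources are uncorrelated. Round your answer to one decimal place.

92.0 dB

Incoherent sources combine by intensity addition: L_total = 10·log₁₀(Σ 10^(L_i/10)).
Σ 10^(L/10) = 10^(60.7/10) + 10^(80.5/10) + 10^(91.7/10) + 10^(68.0/10) = 1.599e+09.
L_total = 10·log₁₀(1.599e+09) = 92.04 dB.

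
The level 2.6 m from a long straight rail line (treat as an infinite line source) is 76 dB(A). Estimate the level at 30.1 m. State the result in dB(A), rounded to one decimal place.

65.4 dB(A)

For a line source, L₂ = L₁ − 10·log₁₀(r₂/r₁).
L₂ = 76 − 10·log₁₀(30.1/2.6) = 76 − 10.636 = 65.36 dB(A).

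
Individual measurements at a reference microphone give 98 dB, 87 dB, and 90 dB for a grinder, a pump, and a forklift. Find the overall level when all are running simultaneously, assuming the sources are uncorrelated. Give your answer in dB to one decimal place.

Incoherent sources combine by intensity addition: L_total = 10·log₁₀(Σ 10^(L_i/10)).
Σ 10^(L/10) = 10^(98/10) + 10^(87/10) + 10^(90/10) = 7.811e+09.
L_total = 10·log₁₀(7.811e+09) = 98.93 dB.

98.9 dB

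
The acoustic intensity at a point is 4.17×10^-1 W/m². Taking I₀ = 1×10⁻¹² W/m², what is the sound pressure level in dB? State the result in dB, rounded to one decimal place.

I/I₀ = 4.17×10^-1/10⁻¹² = 4.17×10^11, and L = 10·log₁₀(I/I₀).
L = 10·(0.6201 + 11) = 116.20 dB.

116.2 dB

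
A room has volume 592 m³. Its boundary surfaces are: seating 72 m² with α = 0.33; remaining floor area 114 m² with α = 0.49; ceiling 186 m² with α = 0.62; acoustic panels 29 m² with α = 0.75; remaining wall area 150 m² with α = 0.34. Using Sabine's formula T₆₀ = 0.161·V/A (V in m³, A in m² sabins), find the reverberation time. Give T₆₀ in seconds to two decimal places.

Total absorption A = 72·0.33 + 114·0.49 + 186·0.62 + 29·0.75 + 150·0.34 = 267.69 m² sabins.
T₆₀ = 0.161 × 592 / 267.69 = 0.356 s.

0.36 s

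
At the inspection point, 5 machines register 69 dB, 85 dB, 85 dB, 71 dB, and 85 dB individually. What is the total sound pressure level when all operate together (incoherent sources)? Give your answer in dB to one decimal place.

For uncorrelated sources the intensities add, so convert each level to linear form, sum, and take 10·log₁₀ of the total.
Σ 10^(L/10) = 10^(69/10) + 10^(85/10) + 10^(85/10) + 10^(71/10) + 10^(85/10) = 9.692e+08.
L_total = 10·log₁₀(9.692e+08) = 89.86 dB.

89.9 dB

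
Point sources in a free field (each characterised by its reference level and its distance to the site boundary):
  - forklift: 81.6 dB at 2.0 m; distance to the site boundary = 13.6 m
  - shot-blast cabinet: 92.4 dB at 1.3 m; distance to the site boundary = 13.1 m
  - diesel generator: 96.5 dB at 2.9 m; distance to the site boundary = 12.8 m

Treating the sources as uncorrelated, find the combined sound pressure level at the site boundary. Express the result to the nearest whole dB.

84 dB

Apply inverse-square spreading to bring every level to the receiver, then sum 10^(L/10).
forklift: 81.6 − 20·log₁₀(13.6/2.0) = 81.6 − 16.65 = 64.95 dB.
shot-blast cabinet: 92.4 − 20·log₁₀(13.1/1.3) = 92.4 − 20.07 = 72.33 dB.
diesel generator: 96.5 − 20·log₁₀(12.8/2.9) = 96.5 − 12.90 = 83.60 dB.
Σ 10^(L/10) = 2.495e+08 → L_total = 10·log₁₀(2.495e+08) = 83.97 dB.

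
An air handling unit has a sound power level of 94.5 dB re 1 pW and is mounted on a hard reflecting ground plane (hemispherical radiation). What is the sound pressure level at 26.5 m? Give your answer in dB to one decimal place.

58.1 dB

The power spreads over a hemisphere of area 2π·r², so L_p = L_w − 10·log₁₀(2π·r²).
2π·r² = 4412 m², 10·log₁₀ of that is 36.447 dB.
L_p = 94.5 − 36.447 = 58.05 dB.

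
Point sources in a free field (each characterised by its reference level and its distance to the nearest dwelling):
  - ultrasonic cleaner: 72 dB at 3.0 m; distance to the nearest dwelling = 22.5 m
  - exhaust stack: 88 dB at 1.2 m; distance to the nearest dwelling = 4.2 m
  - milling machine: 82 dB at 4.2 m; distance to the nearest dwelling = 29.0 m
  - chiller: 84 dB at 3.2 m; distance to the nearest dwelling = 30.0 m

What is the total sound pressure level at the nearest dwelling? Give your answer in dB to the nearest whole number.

78 dB

Propagate each source to the receiver with L = L_ref − 20·log₁₀(r/r_ref), then add intensities.
ultrasonic cleaner: 72 − 20·log₁₀(22.5/3.0) = 72 − 17.50 = 54.50 dB.
exhaust stack: 88 − 20·log₁₀(4.2/1.2) = 88 − 10.88 = 77.12 dB.
milling machine: 82 − 20·log₁₀(29.0/4.2) = 82 − 16.78 = 65.22 dB.
chiller: 84 − 20·log₁₀(30.0/3.2) = 84 − 19.44 = 64.56 dB.
Σ 10^(L/10) = 5.797e+07 → L_total = 10·log₁₀(5.797e+07) = 77.63 dB.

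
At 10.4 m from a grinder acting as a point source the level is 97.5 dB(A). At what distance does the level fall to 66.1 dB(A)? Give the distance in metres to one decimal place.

386.4 m

For a point source L₁ − L₂ = 20·log₁₀(r₂/r₁), so r₂ = r₁·10^((L₁−L₂)/20).
r₂ = 10.4·10^((97.5−66.1)/20) = 10.4·10^(31.4/20) = 386.40 m.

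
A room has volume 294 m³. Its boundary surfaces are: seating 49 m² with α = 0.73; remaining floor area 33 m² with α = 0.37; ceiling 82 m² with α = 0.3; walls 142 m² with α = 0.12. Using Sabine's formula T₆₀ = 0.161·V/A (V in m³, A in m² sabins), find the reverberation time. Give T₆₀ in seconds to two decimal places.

Summing Sᵢαᵢ: 49·0.73 + 33·0.37 + 82·0.3 + 142·0.12 = 89.62 m².
T₆₀ = 0.161·V/A = 0.161·294/89.62 = 0.528 s.

0.53 s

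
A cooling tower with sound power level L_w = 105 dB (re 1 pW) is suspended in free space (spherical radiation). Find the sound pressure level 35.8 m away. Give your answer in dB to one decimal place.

L_p = L_w − 10·log₁₀(4π·r²) with r = 35.8 m.
4π·r² = 1.611e+04 m², 10·log₁₀ of that is 42.070 dB.
L_p = 105 − 42.070 = 62.93 dB.

62.9 dB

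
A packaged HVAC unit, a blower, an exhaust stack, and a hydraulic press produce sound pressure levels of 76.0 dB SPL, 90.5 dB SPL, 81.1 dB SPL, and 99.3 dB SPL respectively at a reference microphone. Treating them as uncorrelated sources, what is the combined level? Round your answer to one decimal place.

For uncorrelated sources the intensities add, so convert each level to linear form, sum, and take 10·log₁₀ of the total.
Σ 10^(L/10) = 10^(76.0/10) + 10^(90.5/10) + 10^(81.1/10) + 10^(99.3/10) = 9.802e+09.
L_total = 10·log₁₀(9.802e+09) = 99.91 dB SPL.

99.9 dB SPL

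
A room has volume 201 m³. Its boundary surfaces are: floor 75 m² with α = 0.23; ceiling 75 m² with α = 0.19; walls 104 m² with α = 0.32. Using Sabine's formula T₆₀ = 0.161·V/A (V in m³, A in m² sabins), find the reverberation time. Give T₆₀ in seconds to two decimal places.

0.50 s

Total absorption A = 75·0.23 + 75·0.19 + 104·0.32 = 64.78 m² sabins.
T₆₀ = 0.161·V/A = 0.161·201/64.78 = 0.500 s.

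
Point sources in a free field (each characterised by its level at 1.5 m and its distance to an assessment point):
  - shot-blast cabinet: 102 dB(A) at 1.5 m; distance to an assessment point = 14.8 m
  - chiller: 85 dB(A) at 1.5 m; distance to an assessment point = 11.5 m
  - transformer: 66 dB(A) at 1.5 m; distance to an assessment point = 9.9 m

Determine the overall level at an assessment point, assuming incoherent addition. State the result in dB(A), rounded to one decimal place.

Apply inverse-square spreading to bring every level to the receiver, then sum 10^(L/10).
shot-blast cabinet: 102 − 20·log₁₀(14.8/1.5) = 102 − 19.88 = 82.12 dB(A).
chiller: 85 − 20·log₁₀(11.5/1.5) = 85 − 17.69 = 67.31 dB(A).
transformer: 66 − 20·log₁₀(9.9/1.5) = 66 − 16.39 = 49.61 dB(A).
Σ 10^(L/10) = 1.683e+08 → L_total = 10·log₁₀(1.683e+08) = 82.26 dB(A).

82.3 dB(A)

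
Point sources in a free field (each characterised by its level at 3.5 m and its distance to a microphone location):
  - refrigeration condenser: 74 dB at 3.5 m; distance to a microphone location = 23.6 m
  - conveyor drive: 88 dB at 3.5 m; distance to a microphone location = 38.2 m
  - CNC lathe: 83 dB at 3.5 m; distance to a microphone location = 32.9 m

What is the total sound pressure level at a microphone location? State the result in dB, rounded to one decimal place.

69.1 dB

First find each source's level at the receiver (point-source: −20·log₁₀(r/r_ref)), then combine on an intensity basis.
refrigeration condenser: 74 − 20·log₁₀(23.6/3.5) = 74 − 16.58 = 57.42 dB.
conveyor drive: 88 − 20·log₁₀(38.2/3.5) = 88 − 20.76 = 67.24 dB.
CNC lathe: 83 − 20·log₁₀(32.9/3.5) = 83 − 19.46 = 63.54 dB.
Σ 10^(L/10) = 8.107e+06 → L_total = 10·log₁₀(8.107e+06) = 69.09 dB.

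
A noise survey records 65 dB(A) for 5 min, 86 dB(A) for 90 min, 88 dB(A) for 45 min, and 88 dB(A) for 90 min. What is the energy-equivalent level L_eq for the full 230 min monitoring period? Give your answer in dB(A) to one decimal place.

87.2 dB(A)

Weight each interval's intensity by its duration and average over T = 230 min:
Σ tᵢ·10^(Lᵢ/10) = 5·10^(65/10) + 90·10^(86/10) + 45·10^(88/10) + 90·10^(88/10) = 1.210e+11.
L_eq = 10·log₁₀(1.210e+11/230) = 87.21 dB(A).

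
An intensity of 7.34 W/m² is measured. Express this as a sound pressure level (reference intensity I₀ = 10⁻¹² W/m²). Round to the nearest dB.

129 dB

L = 10·log₁₀(I/I₀) = 10·log₁₀(7.34/10⁻¹²) = 10·log₁₀(7.34×10^12).
L = 10·(0.8657 + 12) = 128.66 dB.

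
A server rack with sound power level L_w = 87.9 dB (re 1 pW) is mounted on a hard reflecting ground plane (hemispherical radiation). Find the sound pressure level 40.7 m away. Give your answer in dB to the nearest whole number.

48 dB

Free-field hemispherical radiation: L_p = L_w − 10·log₁₀(2π·r²), r = 40.7 m.
2π·r² = 1.041e+04 m², 10·log₁₀ of that is 40.174 dB.
L_p = 87.9 − 40.174 = 47.73 dB.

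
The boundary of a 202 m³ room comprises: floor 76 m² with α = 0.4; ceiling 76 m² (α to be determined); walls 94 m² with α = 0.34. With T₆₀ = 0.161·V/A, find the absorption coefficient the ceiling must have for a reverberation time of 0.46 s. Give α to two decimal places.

0.11

A = 0.161·V/T₆₀ = 0.161·202/0.46 = 70.70 m² sabins.
Absorption from the other surfaces = 76·0.4 + 94·0.34 = 62.36 m², so the ceiling must supply 8.34 m² over 76 m².
α = 8.34/76 = 0.110.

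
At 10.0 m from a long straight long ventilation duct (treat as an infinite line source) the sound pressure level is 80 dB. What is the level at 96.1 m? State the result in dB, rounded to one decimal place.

70.2 dB

Line-source attenuation: ΔL = 10·log₁₀(r₂/r₁) = 10·log₁₀(96.1/10.0) = 9.827 dB.
L₂ = 80 − 10·log₁₀(96.1/10.0) = 80 − 9.827 = 70.17 dB.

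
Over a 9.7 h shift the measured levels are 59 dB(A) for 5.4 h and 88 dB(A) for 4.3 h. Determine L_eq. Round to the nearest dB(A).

The energy average is taken in the linear domain: L_eq = 10·log₁₀[(Σ tᵢ·10^(Lᵢ/10))/T], T = 9.7 h.
Σ tᵢ·10^(Lᵢ/10) = 5.4·10^(59/10) + 4.3·10^(88/10) = 2.717e+09.
L_eq = 10·log₁₀(2.717e+09/9.7) = 84.47 dB(A).

84 dB(A)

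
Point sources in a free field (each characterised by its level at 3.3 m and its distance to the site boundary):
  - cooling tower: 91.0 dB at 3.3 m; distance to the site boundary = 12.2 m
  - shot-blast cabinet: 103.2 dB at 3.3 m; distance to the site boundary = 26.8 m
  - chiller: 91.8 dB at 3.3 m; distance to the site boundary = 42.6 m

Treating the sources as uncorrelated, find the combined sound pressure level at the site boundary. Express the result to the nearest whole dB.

Apply inverse-square spreading to bring every level to the receiver, then sum 10^(L/10).
cooling tower: 91.0 − 20·log₁₀(12.2/3.3) = 91.0 − 11.36 = 79.64 dB.
shot-blast cabinet: 103.2 − 20·log₁₀(26.8/3.3) = 103.2 − 18.19 = 85.01 dB.
chiller: 91.8 − 20·log₁₀(42.6/3.3) = 91.8 − 22.22 = 69.58 dB.
Σ 10^(L/10) = 4.180e+08 → L_total = 10·log₁₀(4.180e+08) = 86.21 dB.

86 dB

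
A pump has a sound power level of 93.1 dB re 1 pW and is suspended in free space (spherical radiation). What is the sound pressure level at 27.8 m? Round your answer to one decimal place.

L_p = L_w − 10·log₁₀(4π·r²) with r = 27.8 m.
4π·r² = 9712 m², 10·log₁₀ of that is 39.873 dB.
L_p = 93.1 − 39.873 = 53.23 dB.

53.2 dB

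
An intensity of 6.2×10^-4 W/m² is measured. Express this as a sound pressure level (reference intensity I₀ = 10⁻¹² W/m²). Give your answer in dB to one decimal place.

L = 10·log₁₀(I/I₀) = 10·log₁₀(6.2×10^-4/10⁻¹²) = 10·log₁₀(6.2×10^8).
L = 10·(0.7924 + 8) = 87.92 dB.

87.9 dB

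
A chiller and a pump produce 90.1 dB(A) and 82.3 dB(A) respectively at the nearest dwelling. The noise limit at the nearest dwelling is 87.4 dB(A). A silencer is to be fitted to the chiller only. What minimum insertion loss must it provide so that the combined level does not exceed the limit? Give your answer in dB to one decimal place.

Everything except the chiller sums to 10^(82.3/10) = 1.698e+08 in linear terms, 82.30 dB(A).
The limit corresponds to 10^(87.4/10) = 5.495e+08; subtracting the fixed part leaves 3.797e+08 for the chiller, i.e. 85.79 dB(A).
So the chiller must be reduced from 90.1 to 85.79 dB(A): IL = 4.31 dB.

4.3 dB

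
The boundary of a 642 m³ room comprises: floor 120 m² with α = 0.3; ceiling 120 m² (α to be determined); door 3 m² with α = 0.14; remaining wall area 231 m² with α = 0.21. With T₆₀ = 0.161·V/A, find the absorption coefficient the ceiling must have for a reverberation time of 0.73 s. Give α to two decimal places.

0.47

From T₆₀ = 0.161·V/A, the target T₆₀ = 0.73 s needs A = 0.161·642/0.73 = 141.59 m².
Absorption from the other surfaces = 120·0.3 + 3·0.14 + 231·0.21 = 84.93 m², so the ceiling must supply 56.66 m² over 120 m².
α = 56.66/120 = 0.472.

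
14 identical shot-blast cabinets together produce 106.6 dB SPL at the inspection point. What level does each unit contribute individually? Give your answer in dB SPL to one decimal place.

95.1 dB SPL

Dividing the total intensity by 14 lowers the level by 10·log₁₀ 14 = 11.461 dB: L₁ = 106.6 − 11.461.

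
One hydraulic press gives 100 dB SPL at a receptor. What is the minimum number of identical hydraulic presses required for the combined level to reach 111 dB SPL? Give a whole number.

13

N identical sources give L₁ + 10·log₁₀ N, so require 10·log₁₀ N ≥ 111 − 100 = 11.0 dB.
N ≥ 10^(11.0/10) = 12.589, so N = 13.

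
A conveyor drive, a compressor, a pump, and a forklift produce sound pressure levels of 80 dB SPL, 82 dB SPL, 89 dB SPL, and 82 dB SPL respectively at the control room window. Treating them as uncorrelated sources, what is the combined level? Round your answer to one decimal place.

For uncorrelated sources the intensities add, so convert each level to linear form, sum, and take 10·log₁₀ of the total.
Σ 10^(L/10) = 10^(80/10) + 10^(82/10) + 10^(89/10) + 10^(82/10) = 1.211e+09.
L_total = 10·log₁₀(1.211e+09) = 90.83 dB SPL.

90.8 dB SPL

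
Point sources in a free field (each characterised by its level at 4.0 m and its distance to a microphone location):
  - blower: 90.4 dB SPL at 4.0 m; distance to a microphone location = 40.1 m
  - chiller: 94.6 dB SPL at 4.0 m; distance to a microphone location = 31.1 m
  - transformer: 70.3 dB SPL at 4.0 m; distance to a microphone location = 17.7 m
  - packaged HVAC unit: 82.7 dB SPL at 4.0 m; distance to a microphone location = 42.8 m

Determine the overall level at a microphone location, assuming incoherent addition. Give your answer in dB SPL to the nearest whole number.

78 dB SPL

Apply inverse-square spreading to bring every level to the receiver, then sum 10^(L/10).
blower: 90.4 − 20·log₁₀(40.1/4.0) = 90.4 − 20.02 = 70.38 dB SPL.
chiller: 94.6 − 20·log₁₀(31.1/4.0) = 94.6 − 17.81 = 76.79 dB SPL.
transformer: 70.3 − 20·log₁₀(17.7/4.0) = 70.3 − 12.92 = 57.38 dB SPL.
packaged HVAC unit: 82.7 − 20·log₁₀(42.8/4.0) = 82.7 − 20.59 = 62.11 dB SPL.
Σ 10^(L/10) = 6.079e+07 → L_total = 10·log₁₀(6.079e+07) = 77.84 dB SPL.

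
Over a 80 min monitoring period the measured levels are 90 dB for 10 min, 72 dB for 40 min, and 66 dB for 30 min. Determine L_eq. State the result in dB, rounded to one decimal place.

Weight each interval's intensity by its duration and average over T = 80 min:
Σ tᵢ·10^(Lᵢ/10) = 10·10^(90/10) + 40·10^(72/10) + 30·10^(66/10) = 1.075e+10.
L_eq = 10·log₁₀(1.075e+10/80) = 81.28 dB.

81.3 dB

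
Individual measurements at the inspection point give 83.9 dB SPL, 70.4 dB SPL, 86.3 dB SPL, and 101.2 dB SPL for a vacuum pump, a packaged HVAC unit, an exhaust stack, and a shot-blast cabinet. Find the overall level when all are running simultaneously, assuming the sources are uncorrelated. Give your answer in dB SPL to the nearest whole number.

For uncorrelated sources the intensities add, so convert each level to linear form, sum, and take 10·log₁₀ of the total.
Σ 10^(L/10) = 10^(83.9/10) + 10^(70.4/10) + 10^(86.3/10) + 10^(101.2/10) = 1.387e+10.
L_total = 10·log₁₀(1.387e+10) = 101.42 dB SPL.

101 dB SPL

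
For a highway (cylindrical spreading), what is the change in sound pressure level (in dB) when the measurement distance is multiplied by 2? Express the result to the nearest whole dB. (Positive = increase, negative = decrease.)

With cylindrical spreading the level changes by −10·log₁₀(r₂/r₁).
ΔL = −10·log₁₀(2) = -3.01 dB.

-3 dB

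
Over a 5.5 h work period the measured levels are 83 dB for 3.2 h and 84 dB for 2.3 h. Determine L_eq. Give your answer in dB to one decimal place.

Weight each interval's intensity by its duration and average over T = 5.5 h:
Σ tᵢ·10^(Lᵢ/10) = 3.2·10^(83/10) + 2.3·10^(84/10) = 1.216e+09.
L_eq = 10·log₁₀(1.216e+09/5.5) = 83.45 dB.

83.4 dB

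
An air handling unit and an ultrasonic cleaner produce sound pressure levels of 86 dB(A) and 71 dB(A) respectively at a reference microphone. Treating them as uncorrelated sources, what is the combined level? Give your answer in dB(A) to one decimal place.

Incoherent sources combine by intensity addition: L_total = 10·log₁₀(Σ 10^(L_i/10)).
Σ 10^(L/10) = 10^(86/10) + 10^(71/10) = 4.107e+08.
L_total = 10·log₁₀(4.107e+08) = 86.14 dB(A).

86.1 dB(A)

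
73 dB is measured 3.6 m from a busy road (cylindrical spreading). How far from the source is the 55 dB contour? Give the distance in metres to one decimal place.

227.1 m

Line-source spreading drops the level by 10·log₁₀(r₂/r₁); inverting, r₂/r₁ = 10^(ΔL/10).
r₂ = 3.6·10^((73−55)/10) = 3.6·10^(18.0/10) = 227.14 m.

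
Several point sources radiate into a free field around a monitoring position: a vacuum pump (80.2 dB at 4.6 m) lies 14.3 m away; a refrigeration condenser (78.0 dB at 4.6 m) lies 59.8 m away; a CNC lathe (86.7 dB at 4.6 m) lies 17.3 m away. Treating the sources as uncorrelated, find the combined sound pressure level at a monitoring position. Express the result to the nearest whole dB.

76 dB

Propagate each source to the receiver with L = L_ref − 20·log₁₀(r/r_ref), then add intensities.
vacuum pump: 80.2 − 20·log₁₀(14.3/4.6) = 80.2 − 9.85 = 70.35 dB.
refrigeration condenser: 78.0 − 20·log₁₀(59.8/4.6) = 78.0 − 22.28 = 55.72 dB.
CNC lathe: 86.7 − 20·log₁₀(17.3/4.6) = 86.7 − 11.51 = 75.19 dB.
Σ 10^(L/10) = 4.428e+07 → L_total = 10·log₁₀(4.428e+07) = 76.46 dB.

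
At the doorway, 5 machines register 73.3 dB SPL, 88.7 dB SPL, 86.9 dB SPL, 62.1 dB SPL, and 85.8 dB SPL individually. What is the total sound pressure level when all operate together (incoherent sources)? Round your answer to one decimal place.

Incoherent sources combine by intensity addition: L_total = 10·log₁₀(Σ 10^(L_i/10)).
Σ 10^(L/10) = 10^(73.3/10) + 10^(88.7/10) + 10^(86.9/10) + 10^(62.1/10) + 10^(85.8/10) = 1.634e+09.
L_total = 10·log₁₀(1.634e+09) = 92.13 dB SPL.

92.1 dB SPL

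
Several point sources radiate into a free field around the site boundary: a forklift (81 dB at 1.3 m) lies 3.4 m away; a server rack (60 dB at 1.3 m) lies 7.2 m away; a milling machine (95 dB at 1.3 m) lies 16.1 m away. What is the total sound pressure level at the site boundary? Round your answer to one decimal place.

Propagate each source to the receiver with L = L_ref − 20·log₁₀(r/r_ref), then add intensities.
forklift: 81 − 20·log₁₀(3.4/1.3) = 81 − 8.35 = 72.65 dB.
server rack: 60 − 20·log₁₀(7.2/1.3) = 60 − 14.87 = 45.13 dB.
milling machine: 95 − 20·log₁₀(16.1/1.3) = 95 − 21.86 = 73.14 dB.
Σ 10^(L/10) = 3.905e+07 → L_total = 10·log₁₀(3.905e+07) = 75.92 dB.

75.9 dB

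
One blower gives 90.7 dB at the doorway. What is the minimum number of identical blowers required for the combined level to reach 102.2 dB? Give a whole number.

N identical sources give L₁ + 10·log₁₀ N, so require 10·log₁₀ N ≥ 102.2 − 90.7 = 11.5 dB.
N ≥ 10^(11.5/10) = 14.125, so N = 15.

15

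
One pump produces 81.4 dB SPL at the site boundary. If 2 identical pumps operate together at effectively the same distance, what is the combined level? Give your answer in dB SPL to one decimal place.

84.4 dB SPL

L_total = L₁ + 10·log₁₀ N for N identical incoherent sources.
L_total = 81.4 + 10·log₁₀(2) = 81.4 + 3.010 = 84.41 dB SPL.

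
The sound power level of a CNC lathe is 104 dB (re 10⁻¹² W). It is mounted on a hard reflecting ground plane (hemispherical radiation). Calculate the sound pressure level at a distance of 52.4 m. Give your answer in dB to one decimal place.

61.6 dB

L_p = L_w − 10·log₁₀(2π·r²) with r = 52.4 m.
2π·r² = 1.725e+04 m², 10·log₁₀ of that is 42.368 dB.
L_p = 104 − 42.368 = 61.63 dB.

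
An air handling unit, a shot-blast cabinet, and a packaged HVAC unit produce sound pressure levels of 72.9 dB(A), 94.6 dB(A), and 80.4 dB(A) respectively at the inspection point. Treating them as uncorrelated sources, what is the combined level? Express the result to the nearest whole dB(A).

For uncorrelated sources the intensities add, so convert each level to linear form, sum, and take 10·log₁₀ of the total.
Σ 10^(L/10) = 10^(72.9/10) + 10^(94.6/10) + 10^(80.4/10) = 3.013e+09.
L_total = 10·log₁₀(3.013e+09) = 94.79 dB(A).

95 dB(A)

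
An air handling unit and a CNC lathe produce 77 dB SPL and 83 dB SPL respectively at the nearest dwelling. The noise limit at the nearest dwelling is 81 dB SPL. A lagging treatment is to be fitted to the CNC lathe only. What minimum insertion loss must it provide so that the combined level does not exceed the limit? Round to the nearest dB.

4 dB

Everything except the CNC lathe sums to 10^(77/10) = 5.012e+07 in linear terms, 77.00 dB SPL.
The limit corresponds to 10^(81/10) = 1.259e+08; subtracting the fixed part leaves 7.577e+07 for the CNC lathe, i.e. 78.80 dB SPL.
So the CNC lathe must be reduced from 83 to 78.80 dB SPL: IL = 4.20 dB.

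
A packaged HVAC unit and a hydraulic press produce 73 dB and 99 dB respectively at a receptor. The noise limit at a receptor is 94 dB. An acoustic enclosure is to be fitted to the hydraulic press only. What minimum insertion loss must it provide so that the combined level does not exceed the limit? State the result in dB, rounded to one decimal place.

Everything except the hydraulic press sums to 10^(73/10) = 1.995e+07 in linear terms, 73.00 dB.
The limit corresponds to 10^(94/10) = 2.512e+09; subtracting the fixed part leaves 2.492e+09 for the hydraulic press, i.e. 93.97 dB.
So the hydraulic press must be reduced from 99 to 93.97 dB: IL = 5.03 dB.

5.0 dB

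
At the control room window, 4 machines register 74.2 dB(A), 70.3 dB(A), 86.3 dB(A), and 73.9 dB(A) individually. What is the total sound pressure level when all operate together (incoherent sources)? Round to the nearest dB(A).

Incoherent sources combine by intensity addition: L_total = 10·log₁₀(Σ 10^(L_i/10)).
Σ 10^(L/10) = 10^(74.2/10) + 10^(70.3/10) + 10^(86.3/10) + 10^(73.9/10) = 4.881e+08.
L_total = 10·log₁₀(4.881e+08) = 86.89 dB(A).

87 dB(A)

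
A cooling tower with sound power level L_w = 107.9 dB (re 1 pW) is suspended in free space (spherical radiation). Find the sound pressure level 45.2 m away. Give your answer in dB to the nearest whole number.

64 dB

The power spreads over a sphere of area 4π·r², so L_p = L_w − 10·log₁₀(4π·r²).
4π·r² = 2.567e+04 m², 10·log₁₀ of that is 44.095 dB.
L_p = 107.9 − 44.095 = 63.81 dB.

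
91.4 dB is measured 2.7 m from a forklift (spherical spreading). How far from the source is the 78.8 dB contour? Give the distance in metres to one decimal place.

Point-source spreading drops the level by 20·log₁₀(r₂/r₁); inverting, r₂/r₁ = 10^(ΔL/20).
r₂ = 2.7·10^((91.4−78.8)/20) = 2.7·10^(12.6/20) = 11.52 m.

11.5 m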